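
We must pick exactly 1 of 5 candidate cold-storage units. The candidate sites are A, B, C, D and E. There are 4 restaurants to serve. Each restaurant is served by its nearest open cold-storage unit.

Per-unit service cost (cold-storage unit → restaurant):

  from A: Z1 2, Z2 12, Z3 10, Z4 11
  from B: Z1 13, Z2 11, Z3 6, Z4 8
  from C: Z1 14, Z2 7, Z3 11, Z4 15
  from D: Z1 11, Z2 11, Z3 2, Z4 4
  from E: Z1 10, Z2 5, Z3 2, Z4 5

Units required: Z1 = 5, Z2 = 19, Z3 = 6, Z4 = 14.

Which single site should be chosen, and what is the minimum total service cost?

With exactly 1 open, each restaurant uses its cheapest among the chosen.
{E}: Z1→E 10·5=50, Z2→E 5·19=95, Z3→E 2·6=12, Z4→E 5·14=70. Service cost 227.
{D}: service cost 332
{B}: service cost 422
Among all 5 size-1 choices, {E} is lowest.

Choose E only; total service cost 227.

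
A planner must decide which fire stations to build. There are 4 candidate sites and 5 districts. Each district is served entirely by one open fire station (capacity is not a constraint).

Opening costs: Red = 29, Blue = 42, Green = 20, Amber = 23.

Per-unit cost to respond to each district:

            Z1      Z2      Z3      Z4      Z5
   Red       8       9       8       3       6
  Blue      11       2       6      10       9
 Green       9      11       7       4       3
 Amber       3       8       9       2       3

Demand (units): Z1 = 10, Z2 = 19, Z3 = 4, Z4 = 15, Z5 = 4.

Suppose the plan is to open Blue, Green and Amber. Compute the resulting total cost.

Each district is assigned to its cheapest site among the open ones.
{Blue, Green, Amber}: Z1→Amber 3·10=30, Z2→Blue 2·19=38, Z3→Blue 6·4=24, Z4→Amber 2·15=30, Z5→Green 3·4=12. Service 134; fixed 85; total 219.

Total cost: 219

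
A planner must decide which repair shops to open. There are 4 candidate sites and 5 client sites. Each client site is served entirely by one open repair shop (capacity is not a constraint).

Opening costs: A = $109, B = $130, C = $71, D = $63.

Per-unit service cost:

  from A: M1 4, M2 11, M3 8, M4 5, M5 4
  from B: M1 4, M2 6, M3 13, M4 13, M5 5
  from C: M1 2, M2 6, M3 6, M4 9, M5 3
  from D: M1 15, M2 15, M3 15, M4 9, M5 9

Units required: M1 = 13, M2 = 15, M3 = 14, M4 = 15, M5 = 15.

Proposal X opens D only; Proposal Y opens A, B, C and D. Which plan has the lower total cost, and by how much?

Proposal X: {D}: M1→D 15·13=195, M2→D 15·15=225, M3→D 15·14=210, M4→D 9·15=135, M5→D 9·15=135. Service 900; fixed 63; total 963.
Proposal Y: {A, B, C, D}: M1→C 2·13=26, M2→B 6·15=90, M3→C 6·14=84, M4→A 5·15=75, M5→C 3·15=45. Service 320; fixed 373; total 693.
Difference: |963 − 693| = 270.

Proposal Y is cheaper by 270.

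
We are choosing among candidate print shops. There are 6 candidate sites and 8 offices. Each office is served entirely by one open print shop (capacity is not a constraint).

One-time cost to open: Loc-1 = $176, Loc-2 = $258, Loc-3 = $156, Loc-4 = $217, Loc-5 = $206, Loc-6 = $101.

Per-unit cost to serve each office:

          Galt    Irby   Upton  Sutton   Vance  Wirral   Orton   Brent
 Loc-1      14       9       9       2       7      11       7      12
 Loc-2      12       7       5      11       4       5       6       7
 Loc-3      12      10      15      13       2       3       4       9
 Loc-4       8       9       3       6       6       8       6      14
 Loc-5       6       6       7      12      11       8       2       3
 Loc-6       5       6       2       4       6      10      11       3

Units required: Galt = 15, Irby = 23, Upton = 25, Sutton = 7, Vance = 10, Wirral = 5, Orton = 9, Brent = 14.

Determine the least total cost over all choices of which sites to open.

Minimum total cost: 643

For any fixed open set, each office goes to its cheapest open site; total = fixed + service.
{Loc-6}: Galt→Loc-6 5·15=75, Irby→Loc-6 6·23=138, Upton→Loc-6 2·25=50, Sutton→Loc-6 4·7=28, Vance→Loc-6 6·10=60, Wirral→Loc-6 10·5=50, Orton→Loc-6 11·9=99, Brent→Loc-6 3·14=42. Service 542; fixed 101; total 643.
{Loc-3, Loc-6}: service 404 + fixed 257 = 661
{Loc-5, Loc-6}: Galt→Loc-6 5·15=75, Irby→Loc-5 6·23=138, Upton→Loc-6 2·25=50, Sutton→Loc-6 4·7=28, Vance→Loc-6 6·10=60, Wirral→Loc-5 8·5=40, Orton→Loc-5 2·9=18, Brent→Loc-5 3·14=42. Service 451; fixed 307; total 758.
{Loc-1, Loc-2, Loc-3, Loc-4, Loc-5, Loc-6}: service 372 + fixed 1114 = 1486
No other subset beats 643.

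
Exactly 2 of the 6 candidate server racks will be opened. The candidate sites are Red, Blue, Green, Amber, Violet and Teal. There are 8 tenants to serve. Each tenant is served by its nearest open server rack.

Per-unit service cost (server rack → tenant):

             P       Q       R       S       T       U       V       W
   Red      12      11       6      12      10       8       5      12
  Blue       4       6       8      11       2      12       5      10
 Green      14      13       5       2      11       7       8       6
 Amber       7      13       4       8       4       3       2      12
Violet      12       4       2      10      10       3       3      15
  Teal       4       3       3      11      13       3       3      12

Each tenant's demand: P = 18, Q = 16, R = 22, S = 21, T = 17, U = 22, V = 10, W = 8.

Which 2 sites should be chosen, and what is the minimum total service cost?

With exactly 2 open, each tenant uses its cheapest among the chosen.
{Green, Teal}: P→Teal 4·18=72, Q→Teal 3·16=48, R→Teal 3·22=66, S→Green 2·21=42, T→Green 11·17=187, U→Teal 3·22=66, V→Teal 3·10=30, W→Green 6·8=48. Service cost 559.
{Blue, Violet}: service cost 600
{Amber, Teal}: service cost 604
Among all 15 size-2 choices, {Green, Teal} is lowest.

Choose Green and Teal; total service cost 559.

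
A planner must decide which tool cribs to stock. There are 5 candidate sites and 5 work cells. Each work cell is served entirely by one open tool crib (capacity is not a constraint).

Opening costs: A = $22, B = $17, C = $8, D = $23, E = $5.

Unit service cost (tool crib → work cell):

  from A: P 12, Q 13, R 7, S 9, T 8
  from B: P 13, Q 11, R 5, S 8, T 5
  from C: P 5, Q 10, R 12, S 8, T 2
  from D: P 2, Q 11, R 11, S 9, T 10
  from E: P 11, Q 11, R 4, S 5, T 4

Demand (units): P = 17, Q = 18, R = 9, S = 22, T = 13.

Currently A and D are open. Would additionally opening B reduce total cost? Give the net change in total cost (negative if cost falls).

Yes — net change −62 (cost falls by 62).

Current service cost with {A, D}: 597.
Adding B: each work cell re-picks its cheapest; new service cost 518, saving 79.
Extra fixed cost: 17. Net change = 17 − 79 = -62.
(Totals: 642 → 580.)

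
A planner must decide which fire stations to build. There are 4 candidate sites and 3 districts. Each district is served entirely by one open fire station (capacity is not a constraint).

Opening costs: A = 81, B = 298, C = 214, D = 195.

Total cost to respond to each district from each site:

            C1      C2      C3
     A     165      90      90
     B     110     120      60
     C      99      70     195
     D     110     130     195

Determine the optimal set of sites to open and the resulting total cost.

Open A only; minimum total cost 426.

For any fixed open set, each district goes to its cheapest open site; total = fixed + service.
{A}: C1→A 165, C2→A 90, C3→A 90. Service 345; fixed 81; total 426.
{A, C}: service 259 + fixed 295 = 554
{A, D}: service 290 + fixed 276 = 566
{A, B, C, D}: service 229 + fixed 788 = 1017
No other subset beats 426.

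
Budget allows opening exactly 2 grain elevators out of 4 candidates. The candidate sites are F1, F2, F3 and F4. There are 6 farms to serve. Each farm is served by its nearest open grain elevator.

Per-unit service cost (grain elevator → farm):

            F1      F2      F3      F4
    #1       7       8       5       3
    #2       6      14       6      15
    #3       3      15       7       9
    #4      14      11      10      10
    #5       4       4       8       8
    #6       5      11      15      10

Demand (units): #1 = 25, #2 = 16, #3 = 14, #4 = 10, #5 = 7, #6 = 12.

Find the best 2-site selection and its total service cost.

Choose F1 and F4; total service cost 401.

With exactly 2 open, each farm uses its cheapest among the chosen.
{F1, F4}: #1→F4 3·25=75, #2→F1 6·16=96, #3→F1 3·14=42, #4→F4 10·10=100, #5→F1 4·7=28, #6→F1 5·12=60. Service cost 401.
{F1, F3}: service cost 451
{F1, F2}: service cost 511
Among all 6 size-2 choices, {F1, F4} is lowest.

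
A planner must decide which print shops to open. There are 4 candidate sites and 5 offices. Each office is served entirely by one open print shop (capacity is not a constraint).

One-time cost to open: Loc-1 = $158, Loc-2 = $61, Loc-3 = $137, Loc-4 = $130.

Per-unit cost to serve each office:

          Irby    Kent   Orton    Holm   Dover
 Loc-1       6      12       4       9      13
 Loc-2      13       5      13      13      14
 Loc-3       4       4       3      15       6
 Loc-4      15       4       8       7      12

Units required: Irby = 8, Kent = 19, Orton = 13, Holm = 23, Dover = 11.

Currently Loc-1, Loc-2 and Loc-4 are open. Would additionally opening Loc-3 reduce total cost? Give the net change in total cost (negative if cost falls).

No — net change +42 (cost rises by 42).

Current service cost with {Loc-1, Loc-2, Loc-4}: 469.
Adding Loc-3: each office re-picks its cheapest; new service cost 374, saving 95.
Extra fixed cost: 137. Net change = 137 − 95 = 42.
(Totals: 818 → 860.)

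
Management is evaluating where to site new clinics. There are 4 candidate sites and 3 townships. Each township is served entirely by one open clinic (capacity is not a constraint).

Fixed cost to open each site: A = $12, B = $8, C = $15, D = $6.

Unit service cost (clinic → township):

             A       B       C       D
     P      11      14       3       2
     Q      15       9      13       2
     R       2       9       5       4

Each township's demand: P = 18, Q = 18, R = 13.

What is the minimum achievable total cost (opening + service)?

For any fixed open set, each township goes to its cheapest open site; total = fixed + service.
{A, D}: P→D 2·18=36, Q→D 2·18=36, R→A 2·13=26. Service 98; fixed 18; total 116.
{A, B, D}: service 98 + fixed 26 = 124
{D}: P→D 2·18=36, Q→D 2·18=36, R→D 4·13=52. Service 124; fixed 6; total 130.
{A, B, C, D}: P→D 2·18=36, Q→D 2·18=36, R→A 2·13=26. Service 98; fixed 41; total 139.
(All 15 nonempty subsets were checked; A and D is lowest.)

Minimum total cost: 116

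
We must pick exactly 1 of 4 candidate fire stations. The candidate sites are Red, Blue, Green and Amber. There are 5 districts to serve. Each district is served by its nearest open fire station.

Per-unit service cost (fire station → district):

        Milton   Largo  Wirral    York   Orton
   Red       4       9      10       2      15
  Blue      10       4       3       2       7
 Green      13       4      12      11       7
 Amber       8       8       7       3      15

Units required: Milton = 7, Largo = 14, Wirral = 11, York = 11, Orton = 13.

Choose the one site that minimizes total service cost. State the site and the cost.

Choose Blue only; total service cost 272.

With exactly 1 open, each district uses its cheapest among the chosen.
{Blue}: Milton→Blue 10·7=70, Largo→Blue 4·14=56, Wirral→Blue 3·11=33, York→Blue 2·11=22, Orton→Blue 7·13=91. Service cost 272.
{Amber}: service cost 473
{Red}: service cost 481
Among all 4 size-1 choices, {Blue} is lowest.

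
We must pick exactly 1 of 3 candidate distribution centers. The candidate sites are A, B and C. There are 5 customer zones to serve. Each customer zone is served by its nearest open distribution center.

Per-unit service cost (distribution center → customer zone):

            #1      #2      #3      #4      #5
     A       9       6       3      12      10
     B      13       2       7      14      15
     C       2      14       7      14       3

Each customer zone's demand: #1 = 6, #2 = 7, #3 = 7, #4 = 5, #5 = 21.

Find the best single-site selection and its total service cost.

Choose C only; total service cost 292.

With exactly 1 open, each customer zone uses its cheapest among the chosen.
{C}: #1→C 2·6=12, #2→C 14·7=98, #3→C 7·7=49, #4→C 14·5=70, #5→C 3·21=63. Service cost 292.
{A}: service cost 387
{B}: service cost 526
Among all 3 size-1 choices, {C} is lowest.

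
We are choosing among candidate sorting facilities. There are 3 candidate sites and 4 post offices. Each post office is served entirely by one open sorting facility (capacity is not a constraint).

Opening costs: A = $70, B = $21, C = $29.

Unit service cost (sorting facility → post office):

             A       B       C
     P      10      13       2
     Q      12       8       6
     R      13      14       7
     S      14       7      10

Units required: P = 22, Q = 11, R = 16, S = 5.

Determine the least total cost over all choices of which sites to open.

Minimum total cost: 301

For any fixed open set, each post office goes to its cheapest open site; total = fixed + service.
{C}: P→C 2·22=44, Q→C 6·11=66, R→C 7·16=112, S→C 10·5=50. Service 272; fixed 29; total 301.
{B, C}: service 257 + fixed 50 = 307
{A, C}: service 272 + fixed 99 = 371
{A, B, C}: P→C 2·22=44, Q→C 6·11=66, R→C 7·16=112, S→B 7·5=35. Service 257; fixed 120; total 377.
No other subset beats 301.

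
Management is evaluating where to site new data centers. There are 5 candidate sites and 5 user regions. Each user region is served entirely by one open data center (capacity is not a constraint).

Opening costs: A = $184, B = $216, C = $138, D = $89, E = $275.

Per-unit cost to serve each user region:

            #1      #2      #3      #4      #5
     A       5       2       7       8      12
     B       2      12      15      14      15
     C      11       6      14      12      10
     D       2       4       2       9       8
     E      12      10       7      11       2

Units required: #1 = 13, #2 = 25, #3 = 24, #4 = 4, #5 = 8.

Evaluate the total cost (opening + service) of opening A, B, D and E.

Each user region is assigned to its cheapest site among the open ones.
{A, B, D, E}: #1→B 2·13=26, #2→A 2·25=50, #3→D 2·24=48, #4→A 8·4=32, #5→E 2·8=16. Service 172; fixed 764; total 936.

Total cost: 936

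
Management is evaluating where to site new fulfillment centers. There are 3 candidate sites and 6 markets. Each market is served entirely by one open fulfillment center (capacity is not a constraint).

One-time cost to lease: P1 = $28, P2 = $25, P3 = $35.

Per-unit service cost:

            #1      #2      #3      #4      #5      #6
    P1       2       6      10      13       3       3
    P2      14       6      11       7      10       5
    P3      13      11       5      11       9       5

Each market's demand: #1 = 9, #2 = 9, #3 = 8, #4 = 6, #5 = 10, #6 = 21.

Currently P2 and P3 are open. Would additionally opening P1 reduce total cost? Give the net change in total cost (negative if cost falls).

Yes — net change −173 (cost falls by 173).

Current service cost with {P2, P3}: 448.
Adding P1: each market re-picks its cheapest; new service cost 247, saving 201.
Extra fixed cost: 28. Net change = 28 − 201 = -173.
(Totals: 508 → 335.)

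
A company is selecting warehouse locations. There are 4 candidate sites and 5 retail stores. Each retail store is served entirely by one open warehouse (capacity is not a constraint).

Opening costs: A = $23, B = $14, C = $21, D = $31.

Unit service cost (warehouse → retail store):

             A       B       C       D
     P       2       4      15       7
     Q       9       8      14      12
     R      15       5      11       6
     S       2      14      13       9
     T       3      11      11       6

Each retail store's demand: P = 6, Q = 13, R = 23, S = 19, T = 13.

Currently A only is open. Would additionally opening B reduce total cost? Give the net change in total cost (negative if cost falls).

Current service cost with {A}: 551.
Adding B: each retail store re-picks its cheapest; new service cost 308, saving 243.
Extra fixed cost: 14. Net change = 14 − 243 = -229.
(Totals: 574 → 345.)

Yes — net change −229 (cost falls by 229).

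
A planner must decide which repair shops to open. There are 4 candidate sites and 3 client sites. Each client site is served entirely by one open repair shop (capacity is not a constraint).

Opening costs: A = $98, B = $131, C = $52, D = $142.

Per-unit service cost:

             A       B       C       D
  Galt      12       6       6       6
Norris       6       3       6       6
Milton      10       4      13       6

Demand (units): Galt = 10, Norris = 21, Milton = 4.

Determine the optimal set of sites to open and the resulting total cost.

For any fixed open set, each client site goes to its cheapest open site; total = fixed + service.
{B}: Galt→B 6·10=60, Norris→B 3·21=63, Milton→B 4·4=16. Service 139; fixed 131; total 270.
{C}: Galt→C 6·10=60, Norris→C 6·21=126, Milton→C 13·4=52. Service 238; fixed 52; total 290.
{B, C}: Galt→B 6·10=60, Norris→B 3·21=63, Milton→B 4·4=16. Service 139; fixed 183; total 322.
{A, B, C, D}: service 139 + fixed 423 = 562
(All 15 nonempty subsets were checked; B only is lowest.)

Open B only; minimum total cost 270.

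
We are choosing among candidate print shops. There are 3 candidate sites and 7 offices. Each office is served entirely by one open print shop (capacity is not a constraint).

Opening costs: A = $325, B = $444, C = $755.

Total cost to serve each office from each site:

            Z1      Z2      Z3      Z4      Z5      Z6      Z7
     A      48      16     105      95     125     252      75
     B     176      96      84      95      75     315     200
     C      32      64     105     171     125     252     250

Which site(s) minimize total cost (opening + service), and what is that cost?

For any fixed open set, each office goes to its cheapest open site; total = fixed + service.
{A}: Z1→A 48, Z2→A 16, Z3→A 105, Z4→A 95, Z5→A 125, Z6→A 252, Z7→A 75. Service 716; fixed 325; total 1041.
{A, B}: service 645 + fixed 769 = 1414
{B}: service 1041 + fixed 444 = 1485
{A, B, C}: service 629 + fixed 1524 = 2153
(All 7 nonempty subsets were checked; A only is lowest.)

Open A only; minimum total cost 1041.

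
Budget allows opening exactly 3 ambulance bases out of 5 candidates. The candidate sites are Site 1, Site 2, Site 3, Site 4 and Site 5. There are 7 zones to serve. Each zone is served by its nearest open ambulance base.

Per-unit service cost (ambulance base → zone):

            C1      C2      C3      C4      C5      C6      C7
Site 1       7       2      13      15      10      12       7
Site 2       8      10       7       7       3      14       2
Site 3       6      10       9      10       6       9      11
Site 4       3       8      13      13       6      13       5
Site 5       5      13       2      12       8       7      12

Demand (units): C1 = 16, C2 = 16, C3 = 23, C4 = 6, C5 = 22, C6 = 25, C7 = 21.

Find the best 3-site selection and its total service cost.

Choose Site 1, Site 2 and Site 5; total service cost 483.

With exactly 3 open, each zone uses its cheapest among the chosen.
{Site 1, Site 2, Site 5}: C1→Site 5 5·16=80, C2→Site 1 2·16=32, C3→Site 5 2·23=46, C4→Site 2 7·6=42, C5→Site 2 3·22=66, C6→Site 5 7·25=175, C7→Site 2 2·21=42. Service cost 483.
{Site 2, Site 4, Site 5}: service cost 547
{Site 1, Site 4, Site 5}: service cost 610
Among all 10 size-3 choices, {Site 1, Site 2, Site 5} is lowest.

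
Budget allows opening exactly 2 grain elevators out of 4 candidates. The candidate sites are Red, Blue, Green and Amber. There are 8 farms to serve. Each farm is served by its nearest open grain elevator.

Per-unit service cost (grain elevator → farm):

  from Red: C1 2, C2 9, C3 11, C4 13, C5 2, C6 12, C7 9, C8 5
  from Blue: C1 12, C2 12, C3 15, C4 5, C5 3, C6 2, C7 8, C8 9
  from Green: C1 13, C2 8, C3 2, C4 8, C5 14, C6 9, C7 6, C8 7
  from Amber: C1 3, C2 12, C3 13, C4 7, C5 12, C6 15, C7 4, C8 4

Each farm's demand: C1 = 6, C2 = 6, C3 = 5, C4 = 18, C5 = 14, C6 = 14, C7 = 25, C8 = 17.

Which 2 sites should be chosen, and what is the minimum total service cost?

Choose Blue and Amber; total service cost 483.

With exactly 2 open, each farm uses its cheapest among the chosen.
{Blue, Amber}: C1→Amber 3·6=18, C2→Blue 12·6=72, C3→Amber 13·5=65, C4→Blue 5·18=90, C5→Blue 3·14=42, C6→Blue 2·14=28, C7→Amber 4·25=100, C8→Amber 4·17=68. Service cost 483.
{Red, Blue}: service cost 552
{Blue, Green}: service cost 559
Among all 6 size-2 choices, {Blue, Amber} is lowest.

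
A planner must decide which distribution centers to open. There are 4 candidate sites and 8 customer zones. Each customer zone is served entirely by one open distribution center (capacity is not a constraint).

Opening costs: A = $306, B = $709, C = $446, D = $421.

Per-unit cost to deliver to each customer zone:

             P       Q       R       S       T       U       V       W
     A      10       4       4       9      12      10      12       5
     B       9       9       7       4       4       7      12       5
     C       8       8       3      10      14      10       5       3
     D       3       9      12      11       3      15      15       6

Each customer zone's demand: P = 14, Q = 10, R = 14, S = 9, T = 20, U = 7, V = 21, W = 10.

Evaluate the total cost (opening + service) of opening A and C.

Total cost: 1472

Each customer zone is assigned to its cheapest site among the open ones.
{A, C}: P→C 8·14=112, Q→A 4·10=40, R→C 3·14=42, S→A 9·9=81, T→A 12·20=240, U→A 10·7=70, V→C 5·21=105, W→C 3·10=30. Service 720; fixed 752; total 1472.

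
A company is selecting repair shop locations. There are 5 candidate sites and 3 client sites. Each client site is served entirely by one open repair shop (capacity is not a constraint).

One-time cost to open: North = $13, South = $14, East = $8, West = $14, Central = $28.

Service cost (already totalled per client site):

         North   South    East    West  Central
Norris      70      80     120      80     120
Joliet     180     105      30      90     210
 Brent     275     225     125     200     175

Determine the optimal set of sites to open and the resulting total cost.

For any fixed open set, each client site goes to its cheapest open site; total = fixed + service.
{North, East}: Norris→North 70, Joliet→East 30, Brent→East 125. Service 225; fixed 21; total 246.
{South, East}: Norris→South 80, Joliet→East 30, Brent→East 125. Service 235; fixed 22; total 257.
{East, West}: service 235 + fixed 22 = 257
{North, South, East, West, Central}: service 225 + fixed 77 = 302
No other subset beats 246.

Open North and East; minimum total cost 246.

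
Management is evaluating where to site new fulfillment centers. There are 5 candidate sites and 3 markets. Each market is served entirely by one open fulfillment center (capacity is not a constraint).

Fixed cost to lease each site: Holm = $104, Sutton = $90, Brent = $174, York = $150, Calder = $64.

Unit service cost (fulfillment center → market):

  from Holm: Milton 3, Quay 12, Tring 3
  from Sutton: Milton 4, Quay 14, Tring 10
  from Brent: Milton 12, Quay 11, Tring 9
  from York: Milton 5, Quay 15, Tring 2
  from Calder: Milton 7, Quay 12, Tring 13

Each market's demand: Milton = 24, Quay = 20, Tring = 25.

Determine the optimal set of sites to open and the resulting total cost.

For any fixed open set, each market goes to its cheapest open site; total = fixed + service.
{Holm}: Milton→Holm 3·24=72, Quay→Holm 12·20=240, Tring→Holm 3·25=75. Service 387; fixed 104; total 491.
{Holm, Calder}: service 387 + fixed 168 = 555
{Holm, Sutton}: service 387 + fixed 194 = 581
{Holm, Sutton, Brent, York, Calder}: Milton→Holm 3·24=72, Quay→Brent 11·20=220, Tring→York 2·25=50. Service 342; fixed 582; total 924.
No other subset beats 491.

Open Holm only; minimum total cost 491.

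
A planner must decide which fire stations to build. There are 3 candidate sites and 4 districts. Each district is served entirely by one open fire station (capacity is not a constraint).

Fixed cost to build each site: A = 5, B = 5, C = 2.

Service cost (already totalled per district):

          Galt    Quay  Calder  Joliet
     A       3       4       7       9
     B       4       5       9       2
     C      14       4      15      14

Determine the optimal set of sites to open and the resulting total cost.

Open B only; minimum total cost 25.

For any fixed open set, each district goes to its cheapest open site; total = fixed + service.
{B}: Galt→B 4, Quay→B 5, Calder→B 9, Joliet→B 2. Service 20; fixed 5; total 25.
{A, B}: Galt→A 3, Quay→A 4, Calder→A 7, Joliet→B 2. Service 16; fixed 10; total 26.
{B, C}: Galt→B 4, Quay→C 4, Calder→B 9, Joliet→B 2. Service 19; fixed 7; total 26.
{A, B, C}: service 16 + fixed 12 = 28
(All 7 nonempty subsets were checked; B only is lowest.)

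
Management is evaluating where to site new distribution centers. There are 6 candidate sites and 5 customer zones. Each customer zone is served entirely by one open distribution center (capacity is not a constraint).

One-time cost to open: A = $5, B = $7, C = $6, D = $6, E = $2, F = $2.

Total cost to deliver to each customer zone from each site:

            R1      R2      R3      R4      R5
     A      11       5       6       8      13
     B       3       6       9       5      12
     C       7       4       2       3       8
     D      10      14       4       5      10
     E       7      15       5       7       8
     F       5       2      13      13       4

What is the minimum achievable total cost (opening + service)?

Minimum total cost: 24

For any fixed open set, each customer zone goes to its cheapest open site; total = fixed + service.
{C, F}: R1→F 5, R2→F 2, R3→C 2, R4→C 3, R5→F 4. Service 16; fixed 8; total 24.
{C, E, F}: service 16 + fixed 10 = 26
{E, F}: service 23 + fixed 4 = 27
{A, B, C, D, E, F}: R1→B 3, R2→F 2, R3→C 2, R4→C 3, R5→F 4. Service 14; fixed 28; total 42.
No other subset beats 24.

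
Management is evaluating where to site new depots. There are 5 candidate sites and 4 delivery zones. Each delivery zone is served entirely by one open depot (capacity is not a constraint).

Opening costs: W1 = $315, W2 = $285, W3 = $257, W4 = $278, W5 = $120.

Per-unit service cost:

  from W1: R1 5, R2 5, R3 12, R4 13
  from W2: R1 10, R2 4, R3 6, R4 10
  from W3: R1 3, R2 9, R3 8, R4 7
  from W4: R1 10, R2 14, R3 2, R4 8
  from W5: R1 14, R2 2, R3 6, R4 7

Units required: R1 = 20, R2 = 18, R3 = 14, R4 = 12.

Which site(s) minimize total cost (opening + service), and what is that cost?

Open W5 only; minimum total cost 604.

For any fixed open set, each delivery zone goes to its cheapest open site; total = fixed + service.
{W5}: R1→W5 14·20=280, R2→W5 2·18=36, R3→W5 6·14=84, R4→W5 7·12=84. Service 484; fixed 120; total 604.
{W3, W5}: service 264 + fixed 377 = 641
{W3}: service 418 + fixed 257 = 675
{W1, W2, W3, W4, W5}: service 208 + fixed 1255 = 1463
No other subset beats 604.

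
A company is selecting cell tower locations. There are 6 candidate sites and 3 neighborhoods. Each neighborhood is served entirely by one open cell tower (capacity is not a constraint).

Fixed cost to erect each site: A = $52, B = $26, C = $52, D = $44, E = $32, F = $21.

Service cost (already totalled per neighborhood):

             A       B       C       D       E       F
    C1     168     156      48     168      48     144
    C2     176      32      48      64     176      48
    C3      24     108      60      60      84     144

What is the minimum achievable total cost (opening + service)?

Minimum total cost: 208

For any fixed open set, each neighborhood goes to its cheapest open site; total = fixed + service.
{C}: C1→C 48, C2→C 48, C3→C 60. Service 156; fixed 52; total 208.
{A, B, E}: C1→E 48, C2→B 32, C3→A 24. Service 104; fixed 110; total 214.
{B, C}: C1→C 48, C2→B 32, C3→C 60. Service 140; fixed 78; total 218.
{A, B, C, D, E, F}: service 104 + fixed 227 = 331
No other subset beats 208.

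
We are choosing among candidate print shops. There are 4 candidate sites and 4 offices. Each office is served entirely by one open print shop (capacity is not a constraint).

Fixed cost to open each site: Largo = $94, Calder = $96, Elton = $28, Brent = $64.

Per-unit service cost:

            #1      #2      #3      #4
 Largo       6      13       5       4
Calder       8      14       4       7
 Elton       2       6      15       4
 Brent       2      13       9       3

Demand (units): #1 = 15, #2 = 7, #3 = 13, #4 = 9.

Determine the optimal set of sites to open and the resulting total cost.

Open Calder and Elton; minimum total cost 284.

For any fixed open set, each office goes to its cheapest open site; total = fixed + service.
{Calder, Elton}: #1→Elton 2·15=30, #2→Elton 6·7=42, #3→Calder 4·13=52, #4→Elton 4·9=36. Service 160; fixed 124; total 284.
{Largo, Elton}: #1→Elton 2·15=30, #2→Elton 6·7=42, #3→Largo 5·13=65, #4→Largo 4·9=36. Service 173; fixed 122; total 295.
{Elton, Brent}: #1→Elton 2·15=30, #2→Elton 6·7=42, #3→Brent 9·13=117, #4→Brent 3·9=27. Service 216; fixed 92; total 308.
{Largo, Calder, Elton, Brent}: service 151 + fixed 282 = 433
No other subset beats 284.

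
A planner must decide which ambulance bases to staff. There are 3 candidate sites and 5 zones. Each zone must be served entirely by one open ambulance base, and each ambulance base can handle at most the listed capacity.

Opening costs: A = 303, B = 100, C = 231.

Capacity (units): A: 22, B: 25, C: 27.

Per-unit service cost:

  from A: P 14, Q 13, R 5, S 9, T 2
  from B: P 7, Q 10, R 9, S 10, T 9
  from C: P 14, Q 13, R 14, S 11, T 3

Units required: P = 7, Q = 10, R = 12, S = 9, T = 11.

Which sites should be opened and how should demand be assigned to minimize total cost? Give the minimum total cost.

Minimum total cost: 769

Open {B, C}: P→C 14·7=98, Q→B 10·10=100, R→B 9·12=108, S→C 11·9=99, T→C 3·11=33.
Loads: B carries 22/25, C carries 27/27. Service 438; fixed 331; total 769.
Next best feasible plan costs 865.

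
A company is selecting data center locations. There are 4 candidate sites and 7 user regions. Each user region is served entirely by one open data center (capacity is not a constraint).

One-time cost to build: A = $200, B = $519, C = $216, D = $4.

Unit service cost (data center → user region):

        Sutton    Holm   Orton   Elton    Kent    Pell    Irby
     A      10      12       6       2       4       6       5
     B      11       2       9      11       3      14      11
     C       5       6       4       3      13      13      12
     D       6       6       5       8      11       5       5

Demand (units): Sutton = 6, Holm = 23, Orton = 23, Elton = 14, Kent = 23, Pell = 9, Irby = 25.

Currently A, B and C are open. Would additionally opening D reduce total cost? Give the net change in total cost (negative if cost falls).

Yes — net change −5 (cost falls by 5).

Current service cost with {A, B, C}: 444.
Adding D: each user region re-picks its cheapest; new service cost 435, saving 9.
Extra fixed cost: 4. Net change = 4 − 9 = -5.
(Totals: 1379 → 1374.)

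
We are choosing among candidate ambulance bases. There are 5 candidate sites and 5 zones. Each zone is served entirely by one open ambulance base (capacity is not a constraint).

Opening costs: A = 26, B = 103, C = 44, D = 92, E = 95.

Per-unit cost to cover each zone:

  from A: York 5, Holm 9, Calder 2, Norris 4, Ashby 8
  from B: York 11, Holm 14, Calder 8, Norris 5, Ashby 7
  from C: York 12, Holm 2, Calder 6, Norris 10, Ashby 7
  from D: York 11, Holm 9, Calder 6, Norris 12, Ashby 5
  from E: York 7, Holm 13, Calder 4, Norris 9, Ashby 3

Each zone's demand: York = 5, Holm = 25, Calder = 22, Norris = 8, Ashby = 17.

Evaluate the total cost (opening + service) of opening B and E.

Total cost: 737

Each zone is assigned to its cheapest site among the open ones.
{B, E}: York→E 7·5=35, Holm→E 13·25=325, Calder→E 4·22=88, Norris→B 5·8=40, Ashby→E 3·17=51. Service 539; fixed 198; total 737.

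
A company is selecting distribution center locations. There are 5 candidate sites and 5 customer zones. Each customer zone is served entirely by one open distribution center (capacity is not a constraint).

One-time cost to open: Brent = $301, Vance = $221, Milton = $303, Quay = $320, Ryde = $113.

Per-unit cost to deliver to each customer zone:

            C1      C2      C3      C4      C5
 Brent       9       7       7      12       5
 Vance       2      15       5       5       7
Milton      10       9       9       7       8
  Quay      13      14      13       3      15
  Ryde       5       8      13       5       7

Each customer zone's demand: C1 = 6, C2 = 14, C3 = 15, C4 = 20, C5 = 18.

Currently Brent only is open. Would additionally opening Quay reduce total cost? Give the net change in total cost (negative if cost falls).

No — net change +140 (cost rises by 140).

Current service cost with {Brent}: 587.
Adding Quay: each customer zone re-picks its cheapest; new service cost 407, saving 180.
Extra fixed cost: 320. Net change = 320 − 180 = 140.
(Totals: 888 → 1028.)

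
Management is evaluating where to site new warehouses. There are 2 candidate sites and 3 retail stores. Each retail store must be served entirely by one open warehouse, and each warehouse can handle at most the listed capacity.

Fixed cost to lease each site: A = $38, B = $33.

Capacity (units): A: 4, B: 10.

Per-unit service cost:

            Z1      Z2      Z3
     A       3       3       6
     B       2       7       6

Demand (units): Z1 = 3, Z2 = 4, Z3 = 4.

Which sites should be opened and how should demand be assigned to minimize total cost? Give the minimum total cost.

Open {A, B}: Z1→B 2·3=6, Z2→A 3·4=12, Z3→B 6·4=24.
Loads: A carries 4/4, B carries 7/10. Service 42; fixed 71; total 113.
Next best feasible plan costs 129.

Minimum total cost: 113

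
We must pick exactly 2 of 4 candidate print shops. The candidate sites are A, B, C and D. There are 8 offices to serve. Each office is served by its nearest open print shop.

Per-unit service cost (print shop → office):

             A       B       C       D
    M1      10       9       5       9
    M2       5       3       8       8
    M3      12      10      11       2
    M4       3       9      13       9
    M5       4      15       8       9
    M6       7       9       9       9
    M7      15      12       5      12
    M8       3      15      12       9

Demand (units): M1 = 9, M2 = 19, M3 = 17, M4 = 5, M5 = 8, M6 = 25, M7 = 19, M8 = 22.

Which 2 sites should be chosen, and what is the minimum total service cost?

Choose A and C; total service cost 710.

With exactly 2 open, each office uses its cheapest among the chosen.
{A, C}: M1→C 5·9=45, M2→A 5·19=95, M3→C 11·17=187, M4→A 3·5=15, M5→A 4·8=32, M6→A 7·25=175, M7→C 5·19=95, M8→A 3·22=66. Service cost 710.
{A, D}: service cost 726
{A, B}: service cost 824
Among all 6 size-2 choices, {A, C} is lowest.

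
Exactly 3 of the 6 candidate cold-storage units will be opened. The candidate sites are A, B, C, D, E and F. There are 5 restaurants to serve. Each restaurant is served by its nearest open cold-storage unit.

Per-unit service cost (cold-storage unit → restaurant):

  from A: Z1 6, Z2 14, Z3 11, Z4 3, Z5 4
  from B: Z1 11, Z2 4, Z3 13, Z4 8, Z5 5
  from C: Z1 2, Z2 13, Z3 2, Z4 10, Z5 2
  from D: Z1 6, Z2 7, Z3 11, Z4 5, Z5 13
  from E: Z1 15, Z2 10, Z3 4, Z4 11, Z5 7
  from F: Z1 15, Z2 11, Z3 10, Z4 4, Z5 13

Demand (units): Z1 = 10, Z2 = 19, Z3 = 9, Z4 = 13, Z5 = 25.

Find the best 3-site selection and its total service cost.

With exactly 3 open, each restaurant uses its cheapest among the chosen.
{A, B, C}: Z1→C 2·10=20, Z2→B 4·19=76, Z3→C 2·9=18, Z4→A 3·13=39, Z5→C 2·25=50. Service cost 203.
{B, C, F}: service cost 216
{B, C, D}: service cost 229
Among all 20 size-3 choices, {A, B, C} is lowest.

Choose A, B and C; total service cost 203.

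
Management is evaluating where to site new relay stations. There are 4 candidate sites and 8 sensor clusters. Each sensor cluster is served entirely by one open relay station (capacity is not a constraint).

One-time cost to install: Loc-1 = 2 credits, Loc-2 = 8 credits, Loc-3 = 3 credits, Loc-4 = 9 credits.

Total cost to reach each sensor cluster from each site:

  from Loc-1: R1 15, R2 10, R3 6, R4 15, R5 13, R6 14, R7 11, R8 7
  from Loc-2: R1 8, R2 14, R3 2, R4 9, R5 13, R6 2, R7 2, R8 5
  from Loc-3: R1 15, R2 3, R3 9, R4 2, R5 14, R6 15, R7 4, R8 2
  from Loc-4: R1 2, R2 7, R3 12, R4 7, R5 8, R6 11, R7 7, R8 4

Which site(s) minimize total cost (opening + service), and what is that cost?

Open Loc-2, Loc-3 and Loc-4; minimum total cost 43.

For any fixed open set, each sensor cluster goes to its cheapest open site; total = fixed + service.
{Loc-2, Loc-3, Loc-4}: R1→Loc-4 2, R2→Loc-3 3, R3→Loc-2 2, R4→Loc-3 2, R5→Loc-4 8, R6→Loc-2 2, R7→Loc-2 2, R8→Loc-3 2. Service 23; fixed 20; total 43.
{Loc-1, Loc-2, Loc-3, Loc-4}: service 23 + fixed 22 = 45
{Loc-2, Loc-3}: service 34 + fixed 11 = 45
{Loc-1}: service 91 + fixed 2 = 93
No other subset beats 43.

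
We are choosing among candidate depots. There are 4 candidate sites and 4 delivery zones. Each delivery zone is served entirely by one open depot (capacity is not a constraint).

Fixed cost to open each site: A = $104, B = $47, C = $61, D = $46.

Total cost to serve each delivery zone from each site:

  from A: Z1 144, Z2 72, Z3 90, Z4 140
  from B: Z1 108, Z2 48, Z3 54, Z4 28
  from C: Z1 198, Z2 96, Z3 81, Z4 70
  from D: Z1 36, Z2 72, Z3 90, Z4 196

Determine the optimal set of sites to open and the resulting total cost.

Open B and D; minimum total cost 259.

For any fixed open set, each delivery zone goes to its cheapest open site; total = fixed + service.
{B, D}: Z1→D 36, Z2→B 48, Z3→B 54, Z4→B 28. Service 166; fixed 93; total 259.
{B}: service 238 + fixed 47 = 285
{B, C, D}: Z1→D 36, Z2→B 48, Z3→B 54, Z4→B 28. Service 166; fixed 154; total 320.
{A, B, C, D}: Z1→D 36, Z2→B 48, Z3→B 54, Z4→B 28. Service 166; fixed 258; total 424.
No other subset beats 259.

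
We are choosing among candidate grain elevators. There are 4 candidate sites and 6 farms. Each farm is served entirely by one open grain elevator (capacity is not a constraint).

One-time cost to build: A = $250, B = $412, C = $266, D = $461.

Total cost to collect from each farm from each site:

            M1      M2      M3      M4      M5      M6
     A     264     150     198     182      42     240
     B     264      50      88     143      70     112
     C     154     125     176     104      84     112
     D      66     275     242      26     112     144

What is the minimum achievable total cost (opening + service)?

For any fixed open set, each farm goes to its cheapest open site; total = fixed + service.
{C}: M1→C 154, M2→C 125, M3→C 176, M4→C 104, M5→C 84, M6→C 112. Service 755; fixed 266; total 1021.
{B}: service 727 + fixed 412 = 1139
{A, C}: service 713 + fixed 516 = 1229
{A, B, C, D}: service 384 + fixed 1389 = 1773
No other subset beats 1021.

Minimum total cost: 1021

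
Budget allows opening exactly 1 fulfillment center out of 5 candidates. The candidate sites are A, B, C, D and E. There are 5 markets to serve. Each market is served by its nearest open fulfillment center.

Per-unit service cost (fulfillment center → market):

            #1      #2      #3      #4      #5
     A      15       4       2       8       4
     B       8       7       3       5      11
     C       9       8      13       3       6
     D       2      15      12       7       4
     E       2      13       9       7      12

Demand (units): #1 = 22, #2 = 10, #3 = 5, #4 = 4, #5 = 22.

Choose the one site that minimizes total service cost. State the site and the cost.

With exactly 1 open, each market uses its cheapest among the chosen.
{D}: #1→D 2·22=44, #2→D 15·10=150, #3→D 12·5=60, #4→D 7·4=28, #5→D 4·22=88. Service cost 370.
{C}: service cost 487
{A}: service cost 500
Among all 5 size-1 choices, {D} is lowest.

Choose D only; total service cost 370.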